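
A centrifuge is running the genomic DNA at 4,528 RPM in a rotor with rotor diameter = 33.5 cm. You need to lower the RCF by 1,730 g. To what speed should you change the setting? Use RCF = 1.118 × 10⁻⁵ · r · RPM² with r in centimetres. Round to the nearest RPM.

r = 33.5 / 2 = 16.75 cm
Current RCF = 1.118 × 10⁻⁵ × 16.75 × (4528)² = 1.118 × 10⁻⁵ × 16.75 × 20,502,784 ≈ 3,839.5 × g
Target RCF = 3,839.5 − 1,730 = 2,109.5 × g
N² = 2,109.5 / (18.7265 × 10⁻⁵) = 11,264,785
N ≈ √11,264,785 ≈ 3,356.3

≈ 3356 RPM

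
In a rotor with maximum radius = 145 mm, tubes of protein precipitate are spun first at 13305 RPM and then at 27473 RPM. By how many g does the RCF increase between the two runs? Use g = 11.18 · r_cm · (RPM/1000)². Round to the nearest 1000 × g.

≈ 94000 g

r = 145 mm = 14.5 cm
RCF₁ = 11.18 × 14.5 × (13.305)² = 11.18 × 14.5 × 177.023025 ≈ 28,697.2 × g
RCF₂ = 11.18 × 14.5 × (27.473)² = 11.18 × 14.5 × 754.765729 ≈ 122,355.1 × g
Increase = 122,355.1 − 28,697.2 = 93,657.9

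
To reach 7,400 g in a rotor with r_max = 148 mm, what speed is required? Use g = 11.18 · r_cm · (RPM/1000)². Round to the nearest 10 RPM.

N ≈ 6690 RPM

r = 148 mm = 14.8 cm
RCF = 11.18 × r × (N/1000)²
7,400 = 11.18 × 14.8 × (N/1000)²
(N/1000)² = 7,400 / 165.464 = 44.72272
N = 1000 × √44.72272 ≈ 6,687.5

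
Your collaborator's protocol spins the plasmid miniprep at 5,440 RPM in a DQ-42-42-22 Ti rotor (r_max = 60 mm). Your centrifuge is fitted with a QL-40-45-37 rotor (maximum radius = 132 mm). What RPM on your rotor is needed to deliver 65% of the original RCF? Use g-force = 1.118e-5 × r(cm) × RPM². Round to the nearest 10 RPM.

Original rotor: r = 60 mm = 6.0 cm
RCF = 1.118 × 10⁻⁵ × r × N²
RCF_original = 1.118 × 10⁻⁵ × 6 × (5440)² = 1.118 × 10⁻⁵ × 6 × 29,593,600 ≈ 1,985.1 × g
Target RCF = 0.65 × 1,985.1 ≈ 1,290.3 × g
Your rotor: r = 132 mm = 13.2 cm
1,290.3 = 1.118 × 10⁻⁵ × 13.2 × N²
N² = 1,290.3 / (14.7576 × 10⁻⁵) = 8,743,292
N ≈ √8,743,292 ≈ 2,956.9

≈ 2960 RPM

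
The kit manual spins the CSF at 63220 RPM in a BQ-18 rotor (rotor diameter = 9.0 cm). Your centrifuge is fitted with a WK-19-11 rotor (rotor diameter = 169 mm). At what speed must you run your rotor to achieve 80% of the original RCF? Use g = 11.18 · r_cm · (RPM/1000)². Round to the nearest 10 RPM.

≈ 41260 RPM

Original rotor: r = 9.0 / 2 = 4.5 cm
RCF_original = 11.18 × 4.5 × (63.22)² = 11.18 × 4.5 × 3,996.7684 ≈ 201,077.4 × g
Target RCF = 0.8 × 201,077.4 ≈ 160,861.9 × g
Your rotor: r = 169 mm / 2 = 84.5 mm = 8.45 cm
160,861.9 = 11.18 × 8.45 × (N/1000)²
(N/1000)² = 160,861.9 / 94.471 = 1702.765
N = 1000 × √1702.765 ≈ 41,264.6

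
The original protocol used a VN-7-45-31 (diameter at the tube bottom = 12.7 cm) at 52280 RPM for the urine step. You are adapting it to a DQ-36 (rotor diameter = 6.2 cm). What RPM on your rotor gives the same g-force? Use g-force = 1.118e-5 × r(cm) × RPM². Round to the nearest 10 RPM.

≈ 74820 RPM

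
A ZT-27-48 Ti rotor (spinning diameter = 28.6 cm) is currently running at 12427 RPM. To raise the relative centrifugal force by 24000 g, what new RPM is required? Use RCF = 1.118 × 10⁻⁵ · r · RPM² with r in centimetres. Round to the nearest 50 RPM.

r = 28.6 / 2 = 14.3 cm
Current RCF = 1.118 × 10⁻⁵ × 14.3 × (12427)² = 1.118 × 10⁻⁵ × 14.3 × 154,430,329 ≈ 24,689.4 × g
Target RCF = 24,689.4 + 24,000 = 48,689.4 × g
N² = 48,689.4 / (15.9874 × 10⁻⁵) = 304,548,582
N ≈ √304,548,582 ≈ 17,451.3

N₂ ≈ 17450 RPM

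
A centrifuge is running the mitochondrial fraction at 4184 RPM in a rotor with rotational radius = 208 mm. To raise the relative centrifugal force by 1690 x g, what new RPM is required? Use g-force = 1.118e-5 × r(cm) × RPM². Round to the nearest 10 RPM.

4980 RPM

r = 208 mm = 20.8 cm
Current RCF = 1.118 × 10⁻⁵ × 20.8 × (4184)² = 1.118 × 10⁻⁵ × 20.8 × 17,505,856 ≈ 4,070.9 × g
Target RCF = 4,070.9 + 1,690 = 5,760.9 × g
N² = 5,760.9 / (23.2544 × 10⁻⁵) = 24,773,376
N ≈ √24,773,376 ≈ 4,977.3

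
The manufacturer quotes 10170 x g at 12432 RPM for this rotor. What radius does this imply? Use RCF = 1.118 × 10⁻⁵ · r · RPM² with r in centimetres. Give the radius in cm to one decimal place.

10170 = 1.118 × 10⁻⁵ × r × (12432)²
r = 10170 / (1.118 × 10⁻⁵ × 154,554,624) = 10170 / 1727.921 ≈ 5.886 cm

≈ 5.9 cm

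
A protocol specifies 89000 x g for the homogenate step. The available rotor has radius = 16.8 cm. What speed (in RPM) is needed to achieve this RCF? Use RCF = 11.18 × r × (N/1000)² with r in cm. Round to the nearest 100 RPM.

RCF = 11.18 × r × (N/1000)²
89,000 = 11.18 × 16.8 × (N/1000)²
(N/1000)² = 89,000 / 187.824 = 473.8479
N = 1000 × √473.8479 ≈ 21,768.0

21800 RPM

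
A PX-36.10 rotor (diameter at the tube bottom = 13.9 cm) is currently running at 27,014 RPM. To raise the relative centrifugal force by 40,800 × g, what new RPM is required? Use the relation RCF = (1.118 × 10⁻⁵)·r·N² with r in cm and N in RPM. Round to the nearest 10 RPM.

≈ 35420 RPM

r = 13.9 / 2 = 6.95 cm
Current RCF = 1.118 × 10⁻⁵ × 6.95 × (27014)² = 1.118 × 10⁻⁵ × 6.95 × 729,756,196 ≈ 56,702.8 × g
Target RCF = 56,702.8 + 40,800 = 97,502.8 × g
N² = 97,502.8 / (7.7701 × 10⁻⁵) = 1,254,846,141
N ≈ √1,254,846,141 ≈ 35,423.8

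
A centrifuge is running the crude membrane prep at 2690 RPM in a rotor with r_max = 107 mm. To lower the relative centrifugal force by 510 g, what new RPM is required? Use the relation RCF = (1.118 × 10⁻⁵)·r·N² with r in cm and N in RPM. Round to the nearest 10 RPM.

r = 107 mm = 10.7 cm
Current RCF = 1.118 × 10⁻⁵ × 10.7 × (2690)² = 1.118 × 10⁻⁵ × 10.7 × 7,236,100 ≈ 865.6 × g
Target RCF = 865.6 − 510 = 355.6 × g
N² = 355.6 / (11.9626 × 10⁻⁵) = 2,972,598
N ≈ √2,972,598 ≈ 1,724.1

1720 RPM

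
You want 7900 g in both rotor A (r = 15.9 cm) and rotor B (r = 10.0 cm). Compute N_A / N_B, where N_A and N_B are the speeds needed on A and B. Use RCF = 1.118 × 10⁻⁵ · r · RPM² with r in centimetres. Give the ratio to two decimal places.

0.79

At fixed RCF, N ∝ 1/√r, so N_A/N_B = √(r_B/r_A) = √(10.0/15.9) = √0.628931 = 0.7931.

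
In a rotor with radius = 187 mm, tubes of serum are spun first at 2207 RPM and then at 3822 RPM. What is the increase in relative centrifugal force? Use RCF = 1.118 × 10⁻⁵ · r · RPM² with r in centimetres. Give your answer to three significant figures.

r = 187 mm = 18.7 cm
RCF₁ = 1.118 × 10⁻⁵ × 18.7 × (2207)² = 1.118 × 10⁻⁵ × 18.7 × 4,870,849 ≈ 1,018.3 × g
RCF₂ = 1.118 × 10⁻⁵ × 18.7 × (3822)² = 1.118 × 10⁻⁵ × 18.7 × 14,607,684 ≈ 3,054 × g
Increase = 3,054 − 1,018.3 = 2,035.7

≈ 2040 × g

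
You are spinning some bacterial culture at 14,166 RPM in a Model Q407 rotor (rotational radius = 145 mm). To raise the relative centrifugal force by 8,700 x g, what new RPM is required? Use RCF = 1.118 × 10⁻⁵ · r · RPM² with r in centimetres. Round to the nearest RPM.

N₂ ≈ 15948 RPM

r = 145 mm = 14.5 cm
Current RCF = 1.118 × 10⁻⁵ × 14.5 × (14166)² = 1.118 × 10⁻⁵ × 14.5 × 200,675,556 ≈ 32,531.5 × g
Target RCF = 32,531.5 + 8,700 = 41,231.5 × g
N² = 41,231.5 / (16.211 × 10⁻⁵) = 254,342,730
N ≈ √254,342,730 ≈ 15,948.1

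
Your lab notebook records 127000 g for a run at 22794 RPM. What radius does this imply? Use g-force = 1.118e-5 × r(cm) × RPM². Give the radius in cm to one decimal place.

127000 = 1.118 × 10⁻⁵ × r × (22794)²
r = 127000 / (1.118 × 10⁻⁵ × 519,566,436) = 127000 / 5808.753 ≈ 21.864 cm

21.9 cm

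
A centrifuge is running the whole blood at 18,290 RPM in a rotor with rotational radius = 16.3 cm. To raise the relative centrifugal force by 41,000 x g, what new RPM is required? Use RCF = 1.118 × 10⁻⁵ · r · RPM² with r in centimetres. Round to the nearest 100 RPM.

N₂ ≈ 23700 RPM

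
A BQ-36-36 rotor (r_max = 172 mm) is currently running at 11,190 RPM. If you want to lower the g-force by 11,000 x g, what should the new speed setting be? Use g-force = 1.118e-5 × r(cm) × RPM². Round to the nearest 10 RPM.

≈ 8250 RPM

r = 172 mm = 17.2 cm
Current RCF = 1.118 × 10⁻⁵ × 17.2 × (11190)² = 1.118 × 10⁻⁵ × 17.2 × 125,216,100 ≈ 24,078.6 × g
Target RCF = 24,078.6 − 11,000 = 13,078.6 × g
N² = 13,078.6 / (19.2296 × 10⁻⁵) = 68,012,855
N ≈ √68,012,855 ≈ 8,247.0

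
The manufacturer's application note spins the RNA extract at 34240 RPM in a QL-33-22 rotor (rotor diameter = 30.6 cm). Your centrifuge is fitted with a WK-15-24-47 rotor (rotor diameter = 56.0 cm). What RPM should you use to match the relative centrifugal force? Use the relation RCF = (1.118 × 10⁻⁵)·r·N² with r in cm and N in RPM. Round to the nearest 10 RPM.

25310 RPM

Original rotor: r = 30.6 / 2 = 15.3 cm
RCF = 1.118 × 10⁻⁵ × r × N²
RCF_original = 1.118 × 10⁻⁵ × 15.3 × (34240)² = 1.118 × 10⁻⁵ × 15.3 × 1,172,377,600 ≈ 200,539.9 × g
Your rotor: r = 56.0 / 2 = 28 cm
200,539.9 = 1.118 × 10⁻⁵ × 28 × N²
N² = 200,539.9 / (31.304 × 10⁻⁵) = 640,620,687
N ≈ √640,620,687 ≈ 25,310.5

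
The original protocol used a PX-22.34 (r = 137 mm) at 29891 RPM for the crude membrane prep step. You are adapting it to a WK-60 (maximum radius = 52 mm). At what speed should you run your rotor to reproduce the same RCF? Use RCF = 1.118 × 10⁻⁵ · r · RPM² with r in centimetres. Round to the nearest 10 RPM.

Original rotor: r = 137 mm = 13.7 cm
RCF = 1.118 × 10⁻⁵ × r × N²
RCF_original = 1.118 × 10⁻⁵ × 13.7 × (29891)² = 1.118 × 10⁻⁵ × 13.7 × 893,471,881 ≈ 136,849.5 × g
Your rotor: r = 52 mm = 5.2 cm
136,849.5 = 1.118 × 10⁻⁵ × 5.2 × N²
N² = 136,849.5 / (5.8136 × 10⁻⁵) = 2,353,954,520
N ≈ √2,353,954,520 ≈ 48,517.6

48520 RPM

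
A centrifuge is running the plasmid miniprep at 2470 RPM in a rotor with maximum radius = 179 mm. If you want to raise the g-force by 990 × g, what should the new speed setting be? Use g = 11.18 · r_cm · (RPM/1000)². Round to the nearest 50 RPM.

N₂ ≈ 3300 RPM

r = 179 mm = 17.9 cm
Current RCF = 11.18 × 17.9 × (2.47)² = 11.18 × 17.9 × 6.1009 ≈ 1,220.9 × g
Target RCF = 1,220.9 + 990 = 2,210.9 × g
(N/1000)² = 2,210.9 / 200.122 = 11.04776
N = 1000 × √11.04776 ≈ 3,323.8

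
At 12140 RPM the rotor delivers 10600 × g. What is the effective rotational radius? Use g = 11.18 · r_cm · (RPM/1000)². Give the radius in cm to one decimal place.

6.4 cm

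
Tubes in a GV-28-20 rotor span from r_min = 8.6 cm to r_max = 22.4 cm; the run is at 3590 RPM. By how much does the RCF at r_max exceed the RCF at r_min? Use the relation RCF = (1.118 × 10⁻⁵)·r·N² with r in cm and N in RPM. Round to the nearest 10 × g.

ΔRCF ≈ 1990 x g

ΔRCF = 1.118 × 10⁻⁵ × (r_max − r_min) × N² = 1.118 × 10⁻⁵ × 13.8 × 12,888,100 ≈ 1,988.4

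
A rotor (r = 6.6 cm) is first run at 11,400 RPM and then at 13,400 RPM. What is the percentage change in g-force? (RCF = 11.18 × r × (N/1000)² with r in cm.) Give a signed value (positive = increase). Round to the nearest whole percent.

+38%

RCF ∝ N², so the ratio is (13400/11400)² = (1.175439)² = 1.3817.
Change = 1.3817 − 1 = +0.3817 → +38.2%.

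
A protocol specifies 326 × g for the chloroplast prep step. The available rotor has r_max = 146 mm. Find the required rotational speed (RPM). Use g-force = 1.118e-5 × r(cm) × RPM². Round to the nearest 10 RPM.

≈ 1410 RPM

r = 146 mm = 14.6 cm
326 = 1.118 × 10⁻⁵ × 14.6 × N²
N² = 326 / (16.3228 × 10⁻⁵) = 1,997,206
N ≈ √1,997,206 ≈ 1,413.2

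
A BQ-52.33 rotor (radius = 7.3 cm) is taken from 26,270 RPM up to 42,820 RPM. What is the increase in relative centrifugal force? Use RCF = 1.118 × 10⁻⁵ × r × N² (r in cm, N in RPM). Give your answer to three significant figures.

≈ 93300 ×g

RCF₁ = 1.118 × 10⁻⁵ × 7.3 × (26270)² = 1.118 × 10⁻⁵ × 7.3 × 690,112,900 ≈ 56,322.9 × g
RCF₂ = 1.118 × 10⁻⁵ × 7.3 × (42820)² = 1.118 × 10⁻⁵ × 7.3 × 1,833,552,400 ≈ 149,643.5 × g
Increase = 149,643.5 − 56,322.9 = 93,320.6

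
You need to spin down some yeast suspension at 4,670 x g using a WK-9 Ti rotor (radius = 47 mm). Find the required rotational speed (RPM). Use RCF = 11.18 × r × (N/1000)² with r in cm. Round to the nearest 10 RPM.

N ≈ 9430 RPM

r = 47 mm = 4.7 cm
RCF = 11.18 × r × (N/1000)²
4,670 = 11.18 × 4.7 × (N/1000)²
(N/1000)² = 4,670 / 52.546 = 88.87451
N = 1000 × √88.87451 ≈ 9,427.3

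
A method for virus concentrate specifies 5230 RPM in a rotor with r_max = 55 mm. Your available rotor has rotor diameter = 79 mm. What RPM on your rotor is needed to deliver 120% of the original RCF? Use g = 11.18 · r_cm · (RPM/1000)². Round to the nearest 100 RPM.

Original rotor: r = 55 mm = 5.5 cm
RCF_original = 11.18 × 5.5 × (5.23)² = 11.18 × 5.5 × 27.3529 ≈ 1,681.9 × g
Target RCF = 1.2 × 1,681.9 ≈ 2,018.3 × g
Your rotor: r = 79 mm / 2 = 39.5 mm = 3.95 cm
2,018.3 = 11.18 × 3.95 × (N/1000)²
(N/1000)² = 2,018.3 / 44.161 = 45.70322
N = 1000 × √45.70322 ≈ 6,760.4

6800 RPM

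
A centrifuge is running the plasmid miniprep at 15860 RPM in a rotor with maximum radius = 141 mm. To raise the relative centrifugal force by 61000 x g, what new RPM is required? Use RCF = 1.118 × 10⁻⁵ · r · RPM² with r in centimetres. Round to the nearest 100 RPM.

≈ 25300 RPM

r = 141 mm = 14.1 cm
Current RCF = 1.118 × 10⁻⁵ × 14.1 × (15860)² = 1.118 × 10⁻⁵ × 14.1 × 251,539,600 ≈ 39,652.2 × g
Target RCF = 39,652.2 + 61,000 = 100,652.2 × g
N² = 100,652.2 / (15.7638 × 10⁻⁵) = 638,502,138
N ≈ √638,502,138 ≈ 25,268.6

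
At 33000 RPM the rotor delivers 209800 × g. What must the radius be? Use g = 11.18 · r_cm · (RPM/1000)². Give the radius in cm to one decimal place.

r ≈ 17.2 cm

RCF = 11.18 × r × (N/1000)²
209800 = 11.18 × r × (33)²
r = 209800 / (11.18 × 1089) = 209800 / 12175.02 ≈ 17.232 cm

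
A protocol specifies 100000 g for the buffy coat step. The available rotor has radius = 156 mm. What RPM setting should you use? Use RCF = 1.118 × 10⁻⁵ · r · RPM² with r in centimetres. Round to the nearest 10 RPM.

r = 156 mm = 15.6 cm
100,000 = 1.118 × 10⁻⁵ × 15.6 × N²
N² = 100,000 / (17.4408 × 10⁻⁵) = 573,368,194
N ≈ √573,368,194 ≈ 23,945.1

N ≈ 23950 RPM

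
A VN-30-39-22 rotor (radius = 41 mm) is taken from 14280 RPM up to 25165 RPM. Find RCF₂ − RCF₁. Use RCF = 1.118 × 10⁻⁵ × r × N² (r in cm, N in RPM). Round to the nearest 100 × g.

r = 41 mm = 4.1 cm
RCF₁ = 1.118 × 10⁻⁵ × 4.1 × (14280)² = 1.118 × 10⁻⁵ × 4.1 × 203,918,400 ≈ 9,347.2 × g
RCF₂ = 1.118 × 10⁻⁵ × 4.1 × (25165)² = 1.118 × 10⁻⁵ × 4.1 × 633,277,225 ≈ 29,028.2 × g
Increase = 29,028.2 − 9,347.2 = 19,681

≈ 19700 g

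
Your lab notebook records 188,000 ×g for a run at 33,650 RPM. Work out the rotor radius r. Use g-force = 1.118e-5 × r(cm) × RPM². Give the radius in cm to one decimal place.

r ≈ 14.9 cm

RCF = 1.118 × 10⁻⁵ × r × N²
188000 = 1.118 × 10⁻⁵ × r × (33650)²
r = 188000 / (1.118 × 10⁻⁵ × 1,132,322,500) = 188000 / 12659.37 ≈ 14.851 cm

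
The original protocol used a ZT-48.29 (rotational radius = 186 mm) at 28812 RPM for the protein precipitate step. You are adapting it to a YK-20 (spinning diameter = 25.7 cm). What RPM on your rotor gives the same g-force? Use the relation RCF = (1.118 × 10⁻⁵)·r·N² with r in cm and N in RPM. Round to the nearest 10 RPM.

Original rotor: r = 186 mm = 18.6 cm
RCF_original = 1.118 × 10⁻⁵ × 18.6 × (28812)² = 1.118 × 10⁻⁵ × 18.6 × 830,131,344 ≈ 172,624.2 × g
Your rotor: r = 25.7 / 2 = 12.85 cm
172,624.2 = 1.118 × 10⁻⁵ × 12.85 × N²
N² = 172,624.2 / (14.3663 × 10⁻⁵) = 1,201,591,224
N ≈ √1,201,591,224 ≈ 34,664.0

34660 RPM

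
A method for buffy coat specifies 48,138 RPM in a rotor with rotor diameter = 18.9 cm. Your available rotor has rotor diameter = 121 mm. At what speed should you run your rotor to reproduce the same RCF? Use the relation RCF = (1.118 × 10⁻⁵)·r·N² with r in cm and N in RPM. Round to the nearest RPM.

Original rotor: r = 18.9 / 2 = 9.45 cm
RCF = 1.118 × 10⁻⁵ × r × N²
RCF_original = 1.118 × 10⁻⁵ × 9.45 × (48138)² = 1.118 × 10⁻⁵ × 9.45 × 2,317,267,044 ≈ 244,821.6 × g
Your rotor: r = 121 mm / 2 = 60.5 mm = 6.05 cm
244,821.6 = 1.118 × 10⁻⁵ × 6.05 × N²
N² = 244,821.6 / (6.7639 × 10⁻⁵) = 3,619,533,110
N ≈ √3,619,533,110 ≈ 60,162.6

≈ 60163 RPM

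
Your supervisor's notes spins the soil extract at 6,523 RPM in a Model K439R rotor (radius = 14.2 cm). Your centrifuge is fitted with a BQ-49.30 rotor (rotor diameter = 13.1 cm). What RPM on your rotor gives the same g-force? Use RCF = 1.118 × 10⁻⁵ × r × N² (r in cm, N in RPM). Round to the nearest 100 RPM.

RCF_original = 1.118 × 10⁻⁵ × 14.2 × (6523)² = 1.118 × 10⁻⁵ × 14.2 × 42,549,529 ≈ 6,755 × g
Your rotor: r = 13.1 / 2 = 6.55 cm
6,755 = 1.118 × 10⁻⁵ × 6.55 × N²
N² = 6,755 / (7.3229 × 10⁻⁵) = 92,244,876
N ≈ √92,244,876 ≈ 9,604.4

≈ 9600 RPM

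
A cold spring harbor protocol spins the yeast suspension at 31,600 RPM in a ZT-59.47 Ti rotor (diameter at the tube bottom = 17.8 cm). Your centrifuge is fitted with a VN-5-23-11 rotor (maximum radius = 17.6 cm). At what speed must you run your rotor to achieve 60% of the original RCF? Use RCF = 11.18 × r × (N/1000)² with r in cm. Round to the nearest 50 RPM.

Original rotor: r = 17.8 / 2 = 8.9 cm
RCF_original = 11.18 × 8.9 × (31.6)² = 11.18 × 8.9 × 998.56 ≈ 99,358.7 × g
Target RCF = 0.6 × 99,358.7 ≈ 59,615.2 × g
59,615.2 = 11.18 × 17.6 × (N/1000)²
(N/1000)² = 59,615.2 / 196.768 = 302.972
N = 1000 × √302.972 ≈ 17,406.1

≈ 17400 RPM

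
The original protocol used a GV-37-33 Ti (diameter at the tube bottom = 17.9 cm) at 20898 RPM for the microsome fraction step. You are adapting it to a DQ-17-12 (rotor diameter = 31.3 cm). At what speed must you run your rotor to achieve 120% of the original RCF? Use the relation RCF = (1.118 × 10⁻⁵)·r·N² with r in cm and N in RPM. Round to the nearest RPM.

≈ 17312 RPM

Original rotor: r = 17.9 / 2 = 8.95 cm
RCF_original = 1.118 × 10⁻⁵ × 8.95 × (20898)² = 1.118 × 10⁻⁵ × 8.95 × 436,726,404 ≈ 43,699.3 × g
Target RCF = 1.2 × 43,699.3 ≈ 52,439.2 × g
Your rotor: r = 31.3 / 2 = 15.65 cm
52,439.2 = 1.118 × 10⁻⁵ × 15.65 × N²
N² = 52,439.2 / (17.4967 × 10⁻⁵) = 299,709,088
N ≈ √299,709,088 ≈ 17,312.1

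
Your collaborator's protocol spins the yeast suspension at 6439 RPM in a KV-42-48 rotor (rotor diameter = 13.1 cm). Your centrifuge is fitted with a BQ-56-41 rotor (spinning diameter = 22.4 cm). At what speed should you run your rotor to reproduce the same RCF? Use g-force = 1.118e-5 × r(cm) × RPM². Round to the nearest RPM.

Original rotor: r = 13.1 / 2 = 6.55 cm
RCF_original = 1.118 × 10⁻⁵ × 6.55 × (6439)² = 1.118 × 10⁻⁵ × 6.55 × 41,460,721 ≈ 3,036.1 × g
Your rotor: r = 22.4 / 2 = 11.2 cm
3,036.1 = 1.118 × 10⁻⁵ × 11.2 × N²
N² = 3,036.1 / (12.5216 × 10⁻⁵) = 24,246,901
N ≈ √24,246,901 ≈ 4,924.1

≈ 4924 RPM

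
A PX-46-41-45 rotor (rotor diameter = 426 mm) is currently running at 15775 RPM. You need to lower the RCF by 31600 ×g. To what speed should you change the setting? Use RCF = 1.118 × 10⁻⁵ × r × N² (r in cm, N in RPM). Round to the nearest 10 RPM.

r = 426 mm / 2 = 213 mm = 21.3 cm
Current RCF = 1.118 × 10⁻⁵ × 21.3 × (15775)² = 1.118 × 10⁻⁵ × 21.3 × 248,850,625 ≈ 59,259.8 × g
Target RCF = 59,259.8 − 31,600 = 27,659.8 × g
N² = 27,659.8 / (23.8134 × 10⁻⁵) = 116,152,250
N ≈ √116,152,250 ≈ 10,777.4

≈ 10780 RPM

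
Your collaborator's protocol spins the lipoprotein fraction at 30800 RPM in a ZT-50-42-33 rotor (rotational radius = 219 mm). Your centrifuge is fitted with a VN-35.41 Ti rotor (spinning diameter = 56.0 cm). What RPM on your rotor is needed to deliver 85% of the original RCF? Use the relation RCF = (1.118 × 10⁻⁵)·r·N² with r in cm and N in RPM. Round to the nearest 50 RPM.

25100 RPM

Original rotor: r = 219 mm = 21.9 cm
RCF_original = 1.118 × 10⁻⁵ × 21.9 × (30800)² = 1.118 × 10⁻⁵ × 21.9 × 948,640,000 ≈ 232,266.9 × g
Target RCF = 0.85 × 232,266.9 ≈ 197,426.9 × g
Your rotor: r = 56.0 / 2 = 28 cm
197,426.9 = 1.118 × 10⁻⁵ × 28 × N²
N² = 197,426.9 / (31.304 × 10⁻⁵) = 630,676,271
N ≈ √630,676,271 ≈ 25,113.3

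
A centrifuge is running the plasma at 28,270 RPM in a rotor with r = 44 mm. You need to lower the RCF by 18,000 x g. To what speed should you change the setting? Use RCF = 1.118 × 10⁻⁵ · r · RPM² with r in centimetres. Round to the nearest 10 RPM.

≈ 20820 RPM

r = 44 mm = 4.4 cm
Current RCF = 1.118 × 10⁻⁵ × 4.4 × (28270)² = 1.118 × 10⁻⁵ × 4.4 × 799,192,900 ≈ 39,313.9 × g
Target RCF = 39,313.9 − 18,000 = 21,313.9 × g
N² = 21,313.9 / (4.9192 × 10⁻⁵) = 433,279,802
N ≈ √433,279,802 ≈ 20,815.4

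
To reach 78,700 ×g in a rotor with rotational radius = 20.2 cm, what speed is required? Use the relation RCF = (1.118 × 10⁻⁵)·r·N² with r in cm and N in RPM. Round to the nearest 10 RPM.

78,700 = 1.118 × 10⁻⁵ × 20.2 × N²
N² = 78,700 / (22.5836 × 10⁻⁵) = 348,482,970
N ≈ √348,482,970 ≈ 18,667.7

≈ 18670 RPM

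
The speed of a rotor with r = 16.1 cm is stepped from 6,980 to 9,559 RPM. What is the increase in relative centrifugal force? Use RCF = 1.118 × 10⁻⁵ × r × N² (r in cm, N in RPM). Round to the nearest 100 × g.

7700 x g

RCF₁ = 1.118 × 10⁻⁵ × 16.1 × (6980)² = 1.118 × 10⁻⁵ × 16.1 × 48,720,400 ≈ 8,769.6 × g
RCF₂ = 1.118 × 10⁻⁵ × 16.1 × (9559)² = 1.118 × 10⁻⁵ × 16.1 × 91,374,481 ≈ 16,447.2 × g
Increase = 16,447.2 − 8,769.6 = 7,677.6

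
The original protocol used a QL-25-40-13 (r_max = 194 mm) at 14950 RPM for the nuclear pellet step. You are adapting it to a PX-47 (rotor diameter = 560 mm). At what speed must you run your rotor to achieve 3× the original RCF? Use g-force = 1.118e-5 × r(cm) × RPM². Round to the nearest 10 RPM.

Original rotor: r = 194 mm = 19.4 cm
RCF_original = 1.118 × 10⁻⁵ × 19.4 × (14950)² = 1.118 × 10⁻⁵ × 19.4 × 223,502,500 ≈ 48,475.9 × g
Target RCF = 3 × 48,475.9 ≈ 145,427.7 × g
Your rotor: r = 560 mm / 2 = 280 mm = 28 cm
145,427.7 = 1.118 × 10⁻⁵ × 28 × N²
N² = 145,427.7 / (31.304 × 10⁻⁵) = 464,565,870
N ≈ √464,565,870 ≈ 21,553.8

≈ 21550 RPM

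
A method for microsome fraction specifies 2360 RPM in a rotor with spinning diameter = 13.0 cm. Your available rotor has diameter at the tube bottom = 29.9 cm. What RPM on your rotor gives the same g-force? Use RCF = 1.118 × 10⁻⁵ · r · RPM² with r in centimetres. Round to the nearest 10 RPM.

Original rotor: r = 13.0 / 2 = 6.5 cm
RCF = 1.118 × 10⁻⁵ × r × N²
RCF_original = 1.118 × 10⁻⁵ × 6.5 × (2360)² = 1.118 × 10⁻⁵ × 6.5 × 5,569,600 ≈ 404.7 × g
Your rotor: r = 29.9 / 2 = 14.95 cm
404.7 = 1.118 × 10⁻⁵ × 14.95 × N²
N² = 404.7 / (16.7141 × 10⁻⁵) = 2,421,309
N ≈ √2,421,309 ≈ 1,556.1

1560 RPM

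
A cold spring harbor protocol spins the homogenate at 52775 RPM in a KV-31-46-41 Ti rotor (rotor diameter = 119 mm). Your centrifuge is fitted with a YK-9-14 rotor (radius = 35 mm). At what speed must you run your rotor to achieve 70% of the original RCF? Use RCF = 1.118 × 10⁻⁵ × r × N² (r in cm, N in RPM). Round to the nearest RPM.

57571 RPM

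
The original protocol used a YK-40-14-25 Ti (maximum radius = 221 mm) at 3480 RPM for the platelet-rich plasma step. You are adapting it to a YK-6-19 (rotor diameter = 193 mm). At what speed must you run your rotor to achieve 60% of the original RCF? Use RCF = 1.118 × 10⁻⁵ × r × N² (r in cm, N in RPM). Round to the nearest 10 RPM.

≈ 4080 RPM

Original rotor: r = 221 mm = 22.1 cm
RCF_original = 1.118 × 10⁻⁵ × 22.1 × (3480)² = 1.118 × 10⁻⁵ × 22.1 × 12,110,400 ≈ 2,992.2 × g
Target RCF = 0.6 × 2,992.2 ≈ 1,795.3 × g
Your rotor: r = 193 mm / 2 = 96.5 mm = 9.65 cm
1,795.3 = 1.118 × 10⁻⁵ × 9.65 × N²
N² = 1,795.3 / (10.7887 × 10⁻⁵) = 16,640,559
N ≈ √16,640,559 ≈ 4,079.3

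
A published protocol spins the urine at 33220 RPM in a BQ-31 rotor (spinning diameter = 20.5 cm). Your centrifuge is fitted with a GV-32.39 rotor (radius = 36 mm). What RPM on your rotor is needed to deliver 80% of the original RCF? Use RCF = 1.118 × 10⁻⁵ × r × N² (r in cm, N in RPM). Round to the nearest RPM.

Original rotor: r = 20.5 / 2 = 10.25 cm
RCF = 1.118 × 10⁻⁵ × r × N²
RCF_original = 1.118 × 10⁻⁵ × 10.25 × (33220)² = 1.118 × 10⁻⁵ × 10.25 × 1,103,568,400 ≈ 126,463.4 × g
Target RCF = 0.8 × 126,463.4 ≈ 101,170.7 × g
Your rotor: r = 36 mm = 3.6 cm
101,170.7 = 1.118 × 10⁻⁵ × 3.6 × N²
N² = 101,170.7 / (4.0248 × 10⁻⁵) = 2,513,682,667
N ≈ √2,513,682,667 ≈ 50,136.6

50137 RPM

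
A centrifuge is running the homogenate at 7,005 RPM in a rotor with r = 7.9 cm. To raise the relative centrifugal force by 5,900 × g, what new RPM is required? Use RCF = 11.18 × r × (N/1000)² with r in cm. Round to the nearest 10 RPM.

10760 RPM

Current RCF = 11.18 × 7.9 × (7.005)² = 11.18 × 7.9 × 49.070025 ≈ 4,334 × g
Target RCF = 4,334 + 5,900 = 10,234 × g
(N/1000)² = 10,234 / 88.322 = 115.8715
N = 1000 × √115.8715 ≈ 10,764.4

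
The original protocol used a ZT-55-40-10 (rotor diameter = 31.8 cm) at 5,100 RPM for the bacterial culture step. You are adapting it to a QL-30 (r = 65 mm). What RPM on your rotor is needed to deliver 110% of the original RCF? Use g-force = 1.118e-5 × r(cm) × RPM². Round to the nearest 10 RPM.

Original rotor: r = 31.8 / 2 = 15.9 cm
RCF = 1.118 × 10⁻⁵ × r × N²
RCF_original = 1.118 × 10⁻⁵ × 15.9 × (5100)² = 1.118 × 10⁻⁵ × 15.9 × 26,010,000 ≈ 4,623.6 × g
Target RCF = 1.1 × 4,623.6 ≈ 5,086 × g
Your rotor: r = 65 mm = 6.5 cm
5,086 = 1.118 × 10⁻⁵ × 6.5 × N²
N² = 5,086 / (7.267 × 10⁻⁵) = 69,987,615
N ≈ √69,987,615 ≈ 8,365.9

8370 RPM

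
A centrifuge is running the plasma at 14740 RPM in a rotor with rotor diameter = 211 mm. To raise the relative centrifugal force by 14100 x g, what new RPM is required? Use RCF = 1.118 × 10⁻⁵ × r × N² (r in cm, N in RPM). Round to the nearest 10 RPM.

18350 RPM

r = 211 mm / 2 = 105.5 mm = 10.55 cm
Current RCF = 1.118 × 10⁻⁵ × 10.55 × (14740)² = 1.118 × 10⁻⁵ × 10.55 × 217,267,600 ≈ 25,626.5 × g
Target RCF = 25,626.5 + 14,100 = 39,726.5 × g
N² = 39,726.5 / (11.7949 × 10⁻⁵) = 336,810,825
N ≈ √336,810,825 ≈ 18,352.4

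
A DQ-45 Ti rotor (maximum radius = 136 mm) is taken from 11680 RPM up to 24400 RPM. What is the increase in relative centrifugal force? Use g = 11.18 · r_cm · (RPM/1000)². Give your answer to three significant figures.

≈ 69800 x g

r = 136 mm = 13.6 cm
RCF₁ = 11.18 × 13.6 × (11.68)² = 11.18 × 13.6 × 136.4224 ≈ 20,742.8 × g
RCF₂ = 11.18 × 13.6 × (24.4)² = 11.18 × 13.6 × 595.36 ≈ 90,523.3 × g
Increase = 90,523.3 − 20,742.8 = 69,780.5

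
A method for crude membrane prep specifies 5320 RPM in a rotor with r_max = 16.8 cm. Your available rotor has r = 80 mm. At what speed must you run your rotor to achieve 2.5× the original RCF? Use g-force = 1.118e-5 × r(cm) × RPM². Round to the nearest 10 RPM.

RCF_original = 1.118 × 10⁻⁵ × 16.8 × (5320)² = 1.118 × 10⁻⁵ × 16.8 × 28,302,400 ≈ 5,315.9 × g
Target RCF = 2.5 × 5,315.9 ≈ 13,289.8 × g
Your rotor: r = 80 mm = 8.0 cm
13,289.8 = 1.118 × 10⁻⁵ × 8 × N²
N² = 13,289.8 / (8.944 × 10⁻⁵) = 148,588,998
N ≈ √148,588,998 ≈ 12,189.7

≈ 12190 RPM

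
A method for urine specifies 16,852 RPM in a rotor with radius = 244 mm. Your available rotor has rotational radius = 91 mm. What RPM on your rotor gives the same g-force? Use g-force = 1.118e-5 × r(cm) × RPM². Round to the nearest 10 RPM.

27590 RPM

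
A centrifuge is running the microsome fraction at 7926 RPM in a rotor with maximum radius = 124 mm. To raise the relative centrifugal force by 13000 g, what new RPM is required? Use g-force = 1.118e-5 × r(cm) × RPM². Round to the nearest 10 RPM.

r = 124 mm = 12.4 cm
Current RCF = 1.118 × 10⁻⁵ × 12.4 × (7926)² = 1.118 × 10⁻⁵ × 12.4 × 62,821,476 ≈ 8,709.1 × g
Target RCF = 8,709.1 + 13,000 = 21,709.1 × g
N² = 21,709.1 / (13.8632 × 10⁻⁵) = 156,595,158
N ≈ √156,595,158 ≈ 12,513.8

12510 RPM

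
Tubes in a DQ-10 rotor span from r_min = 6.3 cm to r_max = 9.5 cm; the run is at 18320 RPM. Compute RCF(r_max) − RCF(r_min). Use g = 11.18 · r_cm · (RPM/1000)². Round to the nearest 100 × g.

RCF_max = 11.18 × 9.5 × (18.32)² = 11.18 × 9.5 × 335.6224 ≈ 35,646.5 × g
RCF_min = 11.18 × 6.3 × (18.32)² = 11.18 × 6.3 × 335.6224 ≈ 23,639.2 × g
ΔRCF = 35,646.5 − 23,639.2 = 12,007.3

≈ 12000 g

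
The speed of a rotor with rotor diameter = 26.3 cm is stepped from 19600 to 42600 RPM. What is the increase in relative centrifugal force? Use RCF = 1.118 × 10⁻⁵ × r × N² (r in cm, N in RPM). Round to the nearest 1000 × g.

≈ 210000 ×g

r = 26.3 / 2 = 13.15 cm
RCF₁ = 1.118 × 10⁻⁵ × 13.15 × (19600)² = 1.118 × 10⁻⁵ × 13.15 × 384,160,000 ≈ 56,478.1 × g
RCF₂ = 1.118 × 10⁻⁵ × 13.15 × (42600)² = 1.118 × 10⁻⁵ × 13.15 × 1,814,760,000 ≈ 266,800.6 × g
Increase = 266,800.6 − 56,478.1 = 210,322.5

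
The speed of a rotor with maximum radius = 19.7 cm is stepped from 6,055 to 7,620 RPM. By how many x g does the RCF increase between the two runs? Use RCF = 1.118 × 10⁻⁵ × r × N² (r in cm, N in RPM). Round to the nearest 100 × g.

RCF₁ = 1.118 × 10⁻⁵ × 19.7 × (6055)² = 1.118 × 10⁻⁵ × 19.7 × 36,663,025 ≈ 8,074.9 × g
RCF₂ = 1.118 × 10⁻⁵ × 19.7 × (7620)² = 1.118 × 10⁻⁵ × 19.7 × 58,064,400 ≈ 12,788.5 × g
Increase = 12,788.5 − 8,074.9 = 4,713.6

4700 x g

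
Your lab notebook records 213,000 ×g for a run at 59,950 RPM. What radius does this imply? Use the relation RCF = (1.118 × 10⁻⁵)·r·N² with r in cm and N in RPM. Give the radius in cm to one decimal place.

≈ 5.3 cm

213000 = 1.118 × 10⁻⁵ × r × (59950)²
r = 213000 / (1.118 × 10⁻⁵ × 3,594,002,500) = 213000 / 40180.95 ≈ 5.301 cm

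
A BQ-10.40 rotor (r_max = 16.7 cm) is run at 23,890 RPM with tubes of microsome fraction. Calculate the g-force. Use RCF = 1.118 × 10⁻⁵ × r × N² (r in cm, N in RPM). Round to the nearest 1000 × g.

107000 × g

RCF = 1.118 × 10⁻⁵ × r × N²
RCF = 1.118 × 10⁻⁵ × 16.7 × (23890)² = 1.118 × 10⁻⁵ × 16.7 × 570,732,100 ≈ 106,559.1 × g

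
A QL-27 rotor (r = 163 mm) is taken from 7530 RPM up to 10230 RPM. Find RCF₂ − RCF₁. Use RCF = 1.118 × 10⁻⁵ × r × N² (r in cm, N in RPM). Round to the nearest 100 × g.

8700 g

r = 163 mm = 16.3 cm
RCF₁ = 1.118 × 10⁻⁵ × 16.3 × (7530)² = 1.118 × 10⁻⁵ × 16.3 × 56,700,900 ≈ 10,332.8 × g
RCF₂ = 1.118 × 10⁻⁵ × 16.3 × (10230)² = 1.118 × 10⁻⁵ × 16.3 × 104,652,900 ≈ 19,071.3 × g
Increase = 19,071.3 − 10,332.8 = 8,738.5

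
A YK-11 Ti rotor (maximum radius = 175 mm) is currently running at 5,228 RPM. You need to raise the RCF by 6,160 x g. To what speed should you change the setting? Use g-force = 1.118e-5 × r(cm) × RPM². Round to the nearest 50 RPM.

r = 175 mm = 17.5 cm
Current RCF = 1.118 × 10⁻⁵ × 17.5 × (5228)² = 1.118 × 10⁻⁵ × 17.5 × 27,331,984 ≈ 5,347.5 × g
Target RCF = 5,347.5 + 6,160 = 11,507.5 × g
N² = 11,507.5 / (19.565 × 10⁻⁵) = 58,816,765
N ≈ √58,816,765 ≈ 7,669.2

N₂ ≈ 7650 RPM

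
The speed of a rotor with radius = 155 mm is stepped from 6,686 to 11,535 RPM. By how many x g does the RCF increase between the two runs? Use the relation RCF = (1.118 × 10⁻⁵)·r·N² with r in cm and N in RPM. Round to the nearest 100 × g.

≈ 15300 x g

r = 155 mm = 15.5 cm
RCF₁ = 1.118 × 10⁻⁵ × 15.5 × (6686)² = 1.118 × 10⁻⁵ × 15.5 × 44,702,596 ≈ 7,746.5 × g
RCF₂ = 1.118 × 10⁻⁵ × 15.5 × (11535)² = 1.118 × 10⁻⁵ × 15.5 × 133,056,225 ≈ 23,057.3 × g
Increase = 23,057.3 − 7,746.5 = 15,310.8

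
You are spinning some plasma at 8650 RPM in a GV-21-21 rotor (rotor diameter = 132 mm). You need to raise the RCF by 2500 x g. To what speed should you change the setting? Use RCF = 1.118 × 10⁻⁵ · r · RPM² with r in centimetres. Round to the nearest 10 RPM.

r = 132 mm / 2 = 66 mm = 6.6 cm
Current RCF = 1.118 × 10⁻⁵ × 6.6 × (8650)² = 1.118 × 10⁻⁵ × 6.6 × 74,822,500 ≈ 5,521 × g
Target RCF = 5,521 + 2,500 = 8,021 × g
N² = 8,021 / (7.3788 × 10⁻⁵) = 108,703,312
N ≈ √108,703,312 ≈ 10,426.1

≈ 10430 RPM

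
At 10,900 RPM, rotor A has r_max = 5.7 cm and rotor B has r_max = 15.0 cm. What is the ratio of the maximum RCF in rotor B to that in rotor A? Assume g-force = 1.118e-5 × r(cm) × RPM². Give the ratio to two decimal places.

At fixed N, RCF ∝ r, so RCF_B/RCF_A = r_B/r_A = 15.0 / 5.7 = 2.6316.

2.63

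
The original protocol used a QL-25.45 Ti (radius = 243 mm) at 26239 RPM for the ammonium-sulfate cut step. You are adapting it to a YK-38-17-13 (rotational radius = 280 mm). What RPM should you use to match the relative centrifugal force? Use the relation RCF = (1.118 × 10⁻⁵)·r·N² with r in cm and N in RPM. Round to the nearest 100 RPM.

Original rotor: r = 243 mm = 24.3 cm
RCF = 1.118 × 10⁻⁵ × r × N²
RCF_original = 1.118 × 10⁻⁵ × 24.3 × (26239)² = 1.118 × 10⁻⁵ × 24.3 × 688,485,121 ≈ 187,043.5 × g
Your rotor: r = 280 mm = 28.0 cm
187,043.5 = 1.118 × 10⁻⁵ × 28 × N²
N² = 187,043.5 / (31.304 × 10⁻⁵) = 597,506,708
N ≈ √597,506,708 ≈ 24,444.0

≈ 24400 RPM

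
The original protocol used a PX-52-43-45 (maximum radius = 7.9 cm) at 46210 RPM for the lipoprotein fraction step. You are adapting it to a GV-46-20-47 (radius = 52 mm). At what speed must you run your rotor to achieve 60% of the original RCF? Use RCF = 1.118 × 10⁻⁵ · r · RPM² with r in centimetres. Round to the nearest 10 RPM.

RCF_original = 1.118 × 10⁻⁵ × 7.9 × (46210)² = 1.118 × 10⁻⁵ × 7.9 × 2,135,364,100 ≈ 188,599.6 × g
Target RCF = 0.6 × 188,599.6 ≈ 113,159.8 × g
Your rotor: r = 52 mm = 5.2 cm
113,159.8 = 1.118 × 10⁻⁵ × 5.2 × N²
N² = 113,159.8 / (5.8136 × 10⁻⁵) = 1,946,466,905
N ≈ √1,946,466,905 ≈ 44,118.8

≈ 44120 RPM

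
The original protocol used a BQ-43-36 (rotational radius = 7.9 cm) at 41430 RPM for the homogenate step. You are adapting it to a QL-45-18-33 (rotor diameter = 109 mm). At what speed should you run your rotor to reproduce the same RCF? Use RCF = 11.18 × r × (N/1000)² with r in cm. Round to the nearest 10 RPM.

≈ 49880 RPM

RCF_original = 11.18 × 7.9 × (41.43)² = 11.18 × 7.9 × 1,716.4449 ≈ 151,599.8 × g
Your rotor: r = 109 mm / 2 = 54.5 mm = 5.45 cm
151,599.8 = 11.18 × 5.45 × (N/1000)²
(N/1000)² = 151,599.8 / 60.931 = 2488.057
N = 1000 × √2488.057 ≈ 49,880.4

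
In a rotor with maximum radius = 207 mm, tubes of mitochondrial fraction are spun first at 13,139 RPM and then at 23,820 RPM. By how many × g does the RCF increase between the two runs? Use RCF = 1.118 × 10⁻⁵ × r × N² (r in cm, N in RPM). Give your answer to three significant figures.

r = 207 mm = 20.7 cm
RCF₁ = 1.118 × 10⁻⁵ × 20.7 × (13139)² = 1.118 × 10⁻⁵ × 20.7 × 172,633,321 ≈ 39,951.8 × g
RCF₂ = 1.118 × 10⁻⁵ × 20.7 × (23820)² = 1.118 × 10⁻⁵ × 20.7 × 567,392,400 ≈ 131,309.4 × g
Increase = 131,309.4 − 39,951.8 = 91,357.6

≈ 91400 × g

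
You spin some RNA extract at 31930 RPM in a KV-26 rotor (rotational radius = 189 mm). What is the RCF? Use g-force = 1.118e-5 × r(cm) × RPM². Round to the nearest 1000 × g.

215000 g

r = 189 mm = 18.9 cm
RCF = 1.118 × 10⁻⁵ × 18.9 × (31930)² = 1.118 × 10⁻⁵ × 18.9 × 1,019,524,900 ≈ 215,427.7 × g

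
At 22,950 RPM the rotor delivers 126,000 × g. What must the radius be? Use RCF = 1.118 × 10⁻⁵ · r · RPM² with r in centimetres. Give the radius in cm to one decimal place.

RCF = 1.118 × 10⁻⁵ × r × N²
126000 = 1.118 × 10⁻⁵ × r × (22950)²
r = 126000 / (1.118 × 10⁻⁵ × 526,702,500) = 126000 / 5888.534 ≈ 21.398 cm

21.4 cm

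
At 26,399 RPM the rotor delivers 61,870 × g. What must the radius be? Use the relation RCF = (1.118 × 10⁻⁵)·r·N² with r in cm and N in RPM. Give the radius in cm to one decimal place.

≈ 7.9 cm

61870 = 1.118 × 10⁻⁵ × r × (26399)²
r = 61870 / (1.118 × 10⁻⁵ × 696,907,201) = 61870 / 7791.423 ≈ 7.941 cm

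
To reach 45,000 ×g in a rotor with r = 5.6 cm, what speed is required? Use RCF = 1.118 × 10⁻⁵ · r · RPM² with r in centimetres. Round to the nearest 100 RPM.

26800 RPM

RCF = 1.118 × 10⁻⁵ × r × N²
45,000 = 1.118 × 10⁻⁵ × 5.6 × N²
N² = 45,000 / (6.2608 × 10⁻⁵) = 718,757,986
N ≈ √718,757,986 ≈ 26,809.7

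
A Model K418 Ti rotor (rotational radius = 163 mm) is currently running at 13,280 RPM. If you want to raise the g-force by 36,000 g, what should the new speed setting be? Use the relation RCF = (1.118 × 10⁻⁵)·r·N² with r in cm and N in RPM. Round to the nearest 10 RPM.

r = 163 mm = 16.3 cm
Current RCF = 1.118 × 10⁻⁵ × 16.3 × (13280)² = 1.118 × 10⁻⁵ × 16.3 × 176,358,400 ≈ 32,138.5 × g
Target RCF = 32,138.5 + 36,000 = 68,138.5 × g
N² = 68,138.5 / (18.2234 × 10⁻⁵) = 373,906,626
N ≈ √373,906,626 ≈ 19,336.7

19340 RPM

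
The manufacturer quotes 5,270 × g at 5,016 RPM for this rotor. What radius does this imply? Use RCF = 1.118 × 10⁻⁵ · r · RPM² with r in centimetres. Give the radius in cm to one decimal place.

RCF = 1.118 × 10⁻⁵ × r × N²
5270 = 1.118 × 10⁻⁵ × r × (5016)²
r = 5270 / (1.118 × 10⁻⁵ × 25,160,256) = 5270 / 281.2917 ≈ 18.735 cm

≈ 18.7 cm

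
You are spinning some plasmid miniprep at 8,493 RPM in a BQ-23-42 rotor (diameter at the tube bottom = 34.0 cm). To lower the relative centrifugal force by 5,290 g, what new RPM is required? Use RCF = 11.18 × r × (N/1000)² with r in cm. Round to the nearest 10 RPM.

r = 34.0 / 2 = 17 cm
Current RCF = 11.18 × 17 × (8.493)² = 11.18 × 17 × 72.131049 ≈ 13,709.2 × g
Target RCF = 13,709.2 − 5,290 = 8,419.2 × g
(N/1000)² = 8,419.2 / 190.06 = 44.29759
N = 1000 × √44.29759 ≈ 6,655.6

≈ 6660 RPM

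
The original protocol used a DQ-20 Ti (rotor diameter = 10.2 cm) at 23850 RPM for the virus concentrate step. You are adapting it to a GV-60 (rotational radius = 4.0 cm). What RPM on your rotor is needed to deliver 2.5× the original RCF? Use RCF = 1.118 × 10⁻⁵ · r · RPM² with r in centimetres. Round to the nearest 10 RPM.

Original rotor: r = 10.2 / 2 = 5.1 cm
RCF_original = 1.118 × 10⁻⁵ × 5.1 × (23850)² = 1.118 × 10⁻⁵ × 5.1 × 568,822,500 ≈ 32,433.1 × g
Target RCF = 2.5 × 32,433.1 ≈ 81,082.8 × g
81,082.8 = 1.118 × 10⁻⁵ × 4 × N²
N² = 81,082.8 / (4.472 × 10⁻⁵) = 1,813,121,646
N ≈ √1,813,121,646 ≈ 42,580.8

≈ 42580 RPM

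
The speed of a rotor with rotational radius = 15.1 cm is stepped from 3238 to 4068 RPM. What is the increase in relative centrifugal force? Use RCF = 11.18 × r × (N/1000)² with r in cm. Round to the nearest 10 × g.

RCF₁ = 11.18 × 15.1 × (3.238)² = 11.18 × 15.1 × 10.484644 ≈ 1,770 × g
RCF₂ = 11.18 × 15.1 × (4.068)² = 11.18 × 15.1 × 16.548624 ≈ 2,793.7 × g
Increase = 2,793.7 − 1,770 = 1,023.7

≈ 1020 g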